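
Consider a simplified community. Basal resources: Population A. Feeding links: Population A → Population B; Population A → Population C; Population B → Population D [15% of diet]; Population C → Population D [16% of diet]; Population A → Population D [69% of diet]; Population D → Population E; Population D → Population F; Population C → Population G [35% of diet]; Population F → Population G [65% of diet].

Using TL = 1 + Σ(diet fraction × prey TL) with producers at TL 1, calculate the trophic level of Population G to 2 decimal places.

3.85

Population B: 1 + 1 = 2
Population C: 1 + 1 = 2
Population D: 1 + (0.15×2 + 0.16×2 + 0.69×1) = 2.31
Population E: 1 + 2.31 = 3.31
Population F: 1 + 2.31 = 3.31
Population G: 1 + (0.35×2 + 0.65×3.31) = 3.8515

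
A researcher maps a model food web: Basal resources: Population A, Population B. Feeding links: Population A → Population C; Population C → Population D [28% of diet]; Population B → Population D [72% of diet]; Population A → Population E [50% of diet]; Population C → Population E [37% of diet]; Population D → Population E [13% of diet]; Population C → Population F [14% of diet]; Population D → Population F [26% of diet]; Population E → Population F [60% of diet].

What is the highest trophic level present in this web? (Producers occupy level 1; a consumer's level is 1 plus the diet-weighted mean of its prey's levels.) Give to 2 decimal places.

3.39

Population C: 1 + 1 = 2
Population D: 1 + (0.28×2 + 0.72×1) = 2.28
Population E: 1 + (0.5×1 + 0.37×2 + 0.13×2.28) = 2.5364
Population F: 1 + (0.14×2 + 0.26×2.28 + 0.6×2.5364) = 3.39464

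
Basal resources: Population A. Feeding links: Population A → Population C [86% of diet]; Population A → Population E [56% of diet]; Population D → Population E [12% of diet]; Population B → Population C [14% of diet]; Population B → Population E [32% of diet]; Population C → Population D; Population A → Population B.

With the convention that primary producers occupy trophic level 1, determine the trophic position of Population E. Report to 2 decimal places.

Population B: 1 + 1 = 2
Population C: 1 + (0.14×2 + 0.86×1) = 2.14
Population D: 1 + 2.14 = 3.14
Population E: 1 + (0.12×3.14 + 0.56×1 + 0.32×2) = 2.5768

2.58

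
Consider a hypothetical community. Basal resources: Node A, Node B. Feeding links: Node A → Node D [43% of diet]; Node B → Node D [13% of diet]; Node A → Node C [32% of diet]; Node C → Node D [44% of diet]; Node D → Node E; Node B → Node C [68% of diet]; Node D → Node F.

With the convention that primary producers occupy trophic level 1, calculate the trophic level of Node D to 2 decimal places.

2.44

Node C: 1 + (0.32×1 + 0.68×1) = 2
Node D: 1 + (0.43×1 + 0.13×1 + 0.44×2) = 2.44
Node E: 1 + 2.44 = 3.44
Node F: 1 + 2.44 = 3.44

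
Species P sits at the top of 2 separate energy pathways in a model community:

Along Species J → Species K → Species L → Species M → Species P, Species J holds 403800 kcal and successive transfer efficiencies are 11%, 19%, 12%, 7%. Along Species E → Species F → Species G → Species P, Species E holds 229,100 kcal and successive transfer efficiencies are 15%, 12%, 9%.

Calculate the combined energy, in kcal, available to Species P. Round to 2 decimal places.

442.03 kcal

Via Species J: 403800 × 0.11 × 0.19 × 0.12 × 0.07 = 70.891128 kcal
Via Species E: 229100 × 0.15 × 0.12 × 0.09 = 371.142 kcal
Total at Species P: 70.891128 + 371.142 = 442.033128 kcal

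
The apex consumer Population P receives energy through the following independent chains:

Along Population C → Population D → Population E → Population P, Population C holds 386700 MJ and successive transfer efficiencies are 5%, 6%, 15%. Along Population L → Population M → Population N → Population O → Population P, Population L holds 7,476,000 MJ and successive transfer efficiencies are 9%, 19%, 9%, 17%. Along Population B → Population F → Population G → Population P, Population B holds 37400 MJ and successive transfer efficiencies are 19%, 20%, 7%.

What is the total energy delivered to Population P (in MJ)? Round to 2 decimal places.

2229.44 MJ

Via Population C: 386700 × 0.05 × 0.06 × 0.15 = 174.015 MJ
Via Population L: 7476000 × 0.09 × 0.19 × 0.09 × 0.17 = 1955.94588 MJ
Via Population B: 37400 × 0.19 × 0.2 × 0.07 = 99.484 MJ
Total at Population P: 174.015 + 1955.94588 + 99.484 = 2229.44488 MJ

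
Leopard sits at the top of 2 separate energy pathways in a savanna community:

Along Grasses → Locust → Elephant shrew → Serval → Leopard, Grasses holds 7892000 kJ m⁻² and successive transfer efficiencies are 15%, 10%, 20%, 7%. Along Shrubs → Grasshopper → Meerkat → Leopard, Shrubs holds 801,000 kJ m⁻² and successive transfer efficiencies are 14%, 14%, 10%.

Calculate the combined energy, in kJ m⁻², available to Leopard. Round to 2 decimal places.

3227.28 kJ m⁻²

Via Grasses: 7892000 × 0.15 × 0.1 × 0.2 × 0.07 = 1657.32 kJ m⁻²
Via Shrubs: 801000 × 0.14 × 0.14 × 0.1 = 1569.96 kJ m⁻²
Total at Leopard: 1657.32 + 1569.96 = 3227.28 kJ m⁻²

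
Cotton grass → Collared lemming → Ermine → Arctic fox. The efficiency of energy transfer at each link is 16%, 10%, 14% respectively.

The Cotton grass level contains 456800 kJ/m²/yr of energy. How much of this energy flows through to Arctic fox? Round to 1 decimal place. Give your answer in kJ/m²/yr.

Collared lemming: 456800 × 0.16 = 73088 kJ/m²/yr
Ermine: 73088 × 0.1 = 7308.8 kJ/m²/yr
Arctic fox: 7308.8 × 0.14 = 1023.232 kJ/m²/yr

1023.2 kJ/m²/yr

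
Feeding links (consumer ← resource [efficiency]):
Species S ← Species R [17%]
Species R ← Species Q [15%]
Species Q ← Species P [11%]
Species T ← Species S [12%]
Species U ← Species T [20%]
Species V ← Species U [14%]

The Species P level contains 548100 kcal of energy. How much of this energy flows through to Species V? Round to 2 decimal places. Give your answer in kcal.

Species Q: 548100 × 0.11 = 60291 kcal
Species R: 60291 × 0.15 = 9043.65 kcal
Species S: 9043.65 × 0.17 = 1537.4205 kcal
Species T: 1537.4205 × 0.12 = 184.49046 kcal
Species U: 184.49046 × 0.2 = 36.898092 kcal
Species V: 36.898092 × 0.14 = 5.16573288 kcal

5.17 kcal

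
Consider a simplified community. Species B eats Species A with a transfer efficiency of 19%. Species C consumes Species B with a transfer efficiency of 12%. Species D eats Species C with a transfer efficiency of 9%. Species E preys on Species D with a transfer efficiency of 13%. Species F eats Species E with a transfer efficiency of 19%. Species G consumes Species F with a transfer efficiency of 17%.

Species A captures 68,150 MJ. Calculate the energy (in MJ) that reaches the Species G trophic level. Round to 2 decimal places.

Species B: 68150 × 0.19 = 12948.5 MJ
Species C: 12948.5 × 0.12 = 1553.82 MJ
Species D: 1553.82 × 0.09 = 139.8438 MJ
Species E: 139.8438 × 0.13 = 18.179694 MJ
Species F: 18.179694 × 0.19 = 3.45414186 MJ
Species G: 3.45414186 × 0.17 = 0.5872041162 MJ

0.59 MJ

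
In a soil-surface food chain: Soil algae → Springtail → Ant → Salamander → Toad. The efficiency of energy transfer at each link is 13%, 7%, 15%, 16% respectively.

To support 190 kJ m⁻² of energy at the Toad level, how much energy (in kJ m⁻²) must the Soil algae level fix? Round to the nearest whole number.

Cumulative transfer efficiency: 0.13 × 0.07 × 0.15 × 0.16 = 0.0002184
Soil algae energy = 190 / 0.0002184 = 869963 kJ m⁻²

869963 kJ m⁻²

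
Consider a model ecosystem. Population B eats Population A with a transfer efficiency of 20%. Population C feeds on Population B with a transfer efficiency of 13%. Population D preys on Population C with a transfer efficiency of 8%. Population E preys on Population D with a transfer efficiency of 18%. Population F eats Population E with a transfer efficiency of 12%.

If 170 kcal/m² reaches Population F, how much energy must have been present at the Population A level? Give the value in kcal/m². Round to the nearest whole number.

3783832 kcal/m²

Cumulative transfer efficiency: 0.2 × 0.13 × 0.08 × 0.18 × 0.12 = 0.000044928
Population A energy = 170 / 0.000044928 = 3783832 kcal/m²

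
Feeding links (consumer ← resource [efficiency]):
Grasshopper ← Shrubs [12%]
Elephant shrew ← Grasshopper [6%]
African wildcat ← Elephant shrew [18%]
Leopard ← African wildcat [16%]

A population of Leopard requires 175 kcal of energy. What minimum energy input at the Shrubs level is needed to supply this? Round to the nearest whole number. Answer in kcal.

843943 kcal

Cumulative transfer efficiency: 0.12 × 0.06 × 0.18 × 0.16 = 0.00020736
Shrubs energy = 175 / 0.00020736 = 843943 kcal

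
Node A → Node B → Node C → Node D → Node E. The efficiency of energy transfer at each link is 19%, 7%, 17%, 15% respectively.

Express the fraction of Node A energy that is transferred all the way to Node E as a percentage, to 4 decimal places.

0.0339%

Product of link efficiencies: 0.19 × 0.07 × 0.17 × 0.15 = 0.00033915
As a percentage: 0.00033915 × 100 = 0.0339%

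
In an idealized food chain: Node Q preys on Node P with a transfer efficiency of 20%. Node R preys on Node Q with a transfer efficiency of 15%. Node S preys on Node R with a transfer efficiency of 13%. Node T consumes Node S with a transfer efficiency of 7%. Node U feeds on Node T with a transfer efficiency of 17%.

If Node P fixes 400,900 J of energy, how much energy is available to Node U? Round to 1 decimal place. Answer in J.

18.6 J

Node Q: 400900 × 0.2 = 80180 J
Node R: 80180 × 0.15 = 12027 J
Node S: 12027 × 0.13 = 1563.51 J
Node T: 1563.51 × 0.07 = 109.4457 J
Node U: 109.4457 × 0.17 = 18.605769 J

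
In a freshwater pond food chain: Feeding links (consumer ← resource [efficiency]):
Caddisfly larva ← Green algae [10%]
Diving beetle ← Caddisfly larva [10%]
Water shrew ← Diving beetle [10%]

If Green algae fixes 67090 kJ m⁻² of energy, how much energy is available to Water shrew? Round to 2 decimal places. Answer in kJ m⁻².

67.09 kJ m⁻²

Caddisfly larva: 67090 × 0.1 = 6709 kJ m⁻²
Diving beetle: 6709 × 0.1 = 670.9 kJ m⁻²
Water shrew: 670.9 × 0.1 = 67.09 kJ m⁻²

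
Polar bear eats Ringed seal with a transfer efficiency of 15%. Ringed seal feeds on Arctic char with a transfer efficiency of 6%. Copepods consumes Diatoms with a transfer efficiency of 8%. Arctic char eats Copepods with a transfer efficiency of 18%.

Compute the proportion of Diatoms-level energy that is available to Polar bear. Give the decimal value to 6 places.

Product of link efficiencies: 0.08 × 0.18 × 0.06 × 0.15 = 0.0001296

0.000130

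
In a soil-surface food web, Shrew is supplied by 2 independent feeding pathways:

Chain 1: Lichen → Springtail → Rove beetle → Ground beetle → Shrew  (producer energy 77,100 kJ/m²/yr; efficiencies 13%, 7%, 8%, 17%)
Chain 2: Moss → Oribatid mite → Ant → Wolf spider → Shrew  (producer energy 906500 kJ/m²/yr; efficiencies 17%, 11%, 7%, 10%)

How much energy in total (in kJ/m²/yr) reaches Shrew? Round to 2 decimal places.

Chain 1: 77100 × 0.13 × 0.07 × 0.08 × 0.17 = 9.541896 kJ/m²/yr
Chain 2: 906500 × 0.17 × 0.11 × 0.07 × 0.1 = 118.66085 kJ/m²/yr
Total at Shrew: 9.541896 + 118.66085 = 128.202746 kJ/m²/yr

128.20 kJ/m²/yr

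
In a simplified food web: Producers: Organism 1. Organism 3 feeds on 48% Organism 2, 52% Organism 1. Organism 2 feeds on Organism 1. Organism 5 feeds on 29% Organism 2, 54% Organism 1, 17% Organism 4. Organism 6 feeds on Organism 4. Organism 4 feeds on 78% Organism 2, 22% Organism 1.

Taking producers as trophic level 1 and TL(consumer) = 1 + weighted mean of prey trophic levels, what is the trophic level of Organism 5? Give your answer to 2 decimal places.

2.59

Organism 2: 1 + 1 = 2
Organism 3: 1 + (0.48×2 + 0.52×1) = 2.48
Organism 4: 1 + (0.78×2 + 0.22×1) = 2.78
Organism 5: 1 + (0.29×2 + 0.54×1 + 0.17×2.78) = 2.5926
Organism 6: 1 + 2.78 = 3.78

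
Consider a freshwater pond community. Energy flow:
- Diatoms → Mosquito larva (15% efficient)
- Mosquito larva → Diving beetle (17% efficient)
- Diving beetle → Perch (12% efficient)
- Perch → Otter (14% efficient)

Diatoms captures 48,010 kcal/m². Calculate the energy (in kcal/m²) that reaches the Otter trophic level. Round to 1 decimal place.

20.6 kcal/m²

Mosquito larva: 48010 × 0.15 = 7201.5 kcal/m²
Diving beetle: 7201.5 × 0.17 = 1224.255 kcal/m²
Perch: 1224.255 × 0.12 = 146.9106 kcal/m²
Otter: 146.9106 × 0.14 = 20.567484 kcal/m²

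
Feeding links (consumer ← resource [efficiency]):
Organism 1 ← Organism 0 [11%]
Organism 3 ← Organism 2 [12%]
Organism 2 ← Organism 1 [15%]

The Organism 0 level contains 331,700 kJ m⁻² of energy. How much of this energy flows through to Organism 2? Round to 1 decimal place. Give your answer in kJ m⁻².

5473.1 kJ m⁻²

Organism 1: 331700 × 0.11 = 36487 kJ m⁻²
Organism 2: 36487 × 0.15 = 5473.05 kJ m⁻²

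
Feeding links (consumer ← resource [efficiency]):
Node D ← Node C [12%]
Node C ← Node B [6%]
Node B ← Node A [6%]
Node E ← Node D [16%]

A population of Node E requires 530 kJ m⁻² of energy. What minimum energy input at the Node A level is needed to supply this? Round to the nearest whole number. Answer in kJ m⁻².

Cumulative transfer efficiency: 0.06 × 0.06 × 0.12 × 0.16 = 0.00006912
Node A energy = 530 / 0.00006912 = 7667824 kJ m⁻²

7667824 kJ m⁻²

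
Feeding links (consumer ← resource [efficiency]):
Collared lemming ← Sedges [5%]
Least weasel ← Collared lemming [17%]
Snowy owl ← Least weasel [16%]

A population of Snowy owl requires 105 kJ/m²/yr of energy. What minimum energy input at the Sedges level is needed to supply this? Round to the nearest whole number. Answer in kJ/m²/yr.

77206 kJ/m²/yr

Cumulative transfer efficiency: 0.05 × 0.17 × 0.16 = 0.00136
Sedges energy = 105 / 0.00136 = 77206 kJ/m²/yr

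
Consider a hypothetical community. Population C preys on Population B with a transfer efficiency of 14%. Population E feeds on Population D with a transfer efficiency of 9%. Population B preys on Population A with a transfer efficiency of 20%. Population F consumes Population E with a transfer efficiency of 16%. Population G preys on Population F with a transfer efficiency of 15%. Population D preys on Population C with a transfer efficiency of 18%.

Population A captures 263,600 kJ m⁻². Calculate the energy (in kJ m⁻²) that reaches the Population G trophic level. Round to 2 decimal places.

2.87 kJ m⁻²

Population B: 263600 × 0.2 = 52720 kJ m⁻²
Population C: 52720 × 0.14 = 7380.8 kJ m⁻²
Population D: 7380.8 × 0.18 = 1328.544 kJ m⁻²
Population E: 1328.544 × 0.09 = 119.56896 kJ m⁻²
Population F: 119.56896 × 0.16 = 19.1310336 kJ m⁻²
Population G: 19.1310336 × 0.15 = 2.86965504 kJ m⁻²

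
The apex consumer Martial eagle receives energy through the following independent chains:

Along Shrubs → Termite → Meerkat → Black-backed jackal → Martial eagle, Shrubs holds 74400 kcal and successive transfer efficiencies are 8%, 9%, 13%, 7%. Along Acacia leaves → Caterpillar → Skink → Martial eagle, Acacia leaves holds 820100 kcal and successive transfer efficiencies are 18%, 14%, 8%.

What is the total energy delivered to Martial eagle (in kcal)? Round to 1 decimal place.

1658.2 kcal

Via Shrubs: 74400 × 0.08 × 0.09 × 0.13 × 0.07 = 4.874688 kcal
Via Acacia leaves: 820100 × 0.18 × 0.14 × 0.08 = 1653.3216 kcal
Total at Martial eagle: 4.874688 + 1653.3216 = 1658.196288 kcal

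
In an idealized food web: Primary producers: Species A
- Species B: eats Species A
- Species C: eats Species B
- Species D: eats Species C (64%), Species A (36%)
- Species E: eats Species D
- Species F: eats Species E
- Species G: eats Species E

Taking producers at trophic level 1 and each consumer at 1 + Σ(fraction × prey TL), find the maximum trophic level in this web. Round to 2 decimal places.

Species B: 1 + 1 = 2
Species C: 1 + 2 = 3
Species D: 1 + (0.64×3 + 0.36×1) = 3.28
Species E: 1 + 3.28 = 4.28
Species F: 1 + 4.28 = 5.28
Species G: 1 + 4.28 = 5.28

5.28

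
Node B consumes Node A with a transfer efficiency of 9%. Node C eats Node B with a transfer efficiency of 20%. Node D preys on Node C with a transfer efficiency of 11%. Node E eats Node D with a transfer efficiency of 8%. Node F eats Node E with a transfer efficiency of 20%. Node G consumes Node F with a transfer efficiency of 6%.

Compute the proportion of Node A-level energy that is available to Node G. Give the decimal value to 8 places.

0.00000190

Product of link efficiencies: 0.09 × 0.2 × 0.11 × 0.08 × 0.2 × 0.06 = 0.0000019008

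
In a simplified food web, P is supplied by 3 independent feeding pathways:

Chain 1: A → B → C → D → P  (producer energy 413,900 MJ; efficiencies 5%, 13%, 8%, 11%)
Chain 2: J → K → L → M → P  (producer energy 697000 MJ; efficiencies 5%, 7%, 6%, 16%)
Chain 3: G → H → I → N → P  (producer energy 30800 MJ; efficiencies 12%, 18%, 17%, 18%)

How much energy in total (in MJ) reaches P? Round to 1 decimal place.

Chain 1: 413900 × 0.05 × 0.13 × 0.08 × 0.11 = 23.67508 MJ
Chain 2: 697000 × 0.05 × 0.07 × 0.06 × 0.16 = 23.4192 MJ
Chain 3: 30800 × 0.12 × 0.18 × 0.17 × 0.18 = 20.357568 MJ
Total at P: 23.67508 + 23.4192 + 20.357568 = 67.451848 MJ

67.5 MJ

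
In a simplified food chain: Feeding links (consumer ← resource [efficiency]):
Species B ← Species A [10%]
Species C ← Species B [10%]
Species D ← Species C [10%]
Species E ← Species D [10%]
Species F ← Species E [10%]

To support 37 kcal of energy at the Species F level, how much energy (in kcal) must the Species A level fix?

Cumulative transfer efficiency: 0.1 × 0.1 × 0.1 × 0.1 × 0.1 = 0.00001
Species A energy = 37 / 0.00001 = 3700000 kcal

3700000 kcal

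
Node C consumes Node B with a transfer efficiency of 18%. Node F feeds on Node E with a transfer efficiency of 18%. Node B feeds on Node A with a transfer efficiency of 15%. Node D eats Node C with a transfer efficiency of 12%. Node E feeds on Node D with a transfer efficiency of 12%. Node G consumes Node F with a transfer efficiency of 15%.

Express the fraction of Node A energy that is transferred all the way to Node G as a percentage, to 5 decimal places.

Product of link efficiencies: 0.15 × 0.18 × 0.12 × 0.12 × 0.18 × 0.15 = 0.0000104976
As a percentage: 0.0000104976 × 100 = 0.00105%

0.00105%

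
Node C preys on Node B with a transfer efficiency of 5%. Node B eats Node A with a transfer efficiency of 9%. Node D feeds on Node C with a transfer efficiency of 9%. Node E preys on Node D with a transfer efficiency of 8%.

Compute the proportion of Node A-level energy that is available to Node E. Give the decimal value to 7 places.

0.0000324

Product of link efficiencies: 0.09 × 0.05 × 0.09 × 0.08 = 0.0000324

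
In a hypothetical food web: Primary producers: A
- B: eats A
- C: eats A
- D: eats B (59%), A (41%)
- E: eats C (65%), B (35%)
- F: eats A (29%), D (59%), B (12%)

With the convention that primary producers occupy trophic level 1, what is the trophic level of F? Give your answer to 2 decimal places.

B: 1 + 1 = 2
C: 1 + 1 = 2
D: 1 + (0.59×2 + 0.41×1) = 2.59
E: 1 + (0.65×2 + 0.35×2) = 3
F: 1 + (0.29×1 + 0.59×2.59 + 0.12×2) = 3.0581

3.06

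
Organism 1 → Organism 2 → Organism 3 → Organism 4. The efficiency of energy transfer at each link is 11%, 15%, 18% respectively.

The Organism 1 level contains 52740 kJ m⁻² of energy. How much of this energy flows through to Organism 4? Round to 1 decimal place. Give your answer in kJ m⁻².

156.6 kJ m⁻²

Organism 2: 52740 × 0.11 = 5801.4 kJ m⁻²
Organism 3: 5801.4 × 0.15 = 870.21 kJ m⁻²
Organism 4: 870.21 × 0.18 = 156.6378 kJ m⁻²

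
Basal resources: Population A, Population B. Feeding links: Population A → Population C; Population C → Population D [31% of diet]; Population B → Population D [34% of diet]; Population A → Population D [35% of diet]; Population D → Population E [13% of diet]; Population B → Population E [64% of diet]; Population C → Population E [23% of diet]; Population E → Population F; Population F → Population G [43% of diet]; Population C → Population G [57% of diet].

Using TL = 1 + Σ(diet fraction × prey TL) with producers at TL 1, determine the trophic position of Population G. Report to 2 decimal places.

3.60

Population C: 1 + 1 = 2
Population D: 1 + (0.31×2 + 0.34×1 + 0.35×1) = 2.31
Population E: 1 + (0.13×2.31 + 0.64×1 + 0.23×2) = 2.4003
Population F: 1 + 2.4003 = 3.4003
Population G: 1 + (0.43×3.4003 + 0.57×2) = 3.602129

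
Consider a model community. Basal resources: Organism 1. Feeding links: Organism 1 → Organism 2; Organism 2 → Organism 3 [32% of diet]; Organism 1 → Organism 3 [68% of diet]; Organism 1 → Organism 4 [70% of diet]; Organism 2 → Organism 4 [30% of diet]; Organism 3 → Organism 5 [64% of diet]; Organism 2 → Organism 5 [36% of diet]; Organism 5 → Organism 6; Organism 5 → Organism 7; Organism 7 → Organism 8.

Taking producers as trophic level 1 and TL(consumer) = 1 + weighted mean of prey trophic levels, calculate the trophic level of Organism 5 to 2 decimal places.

Organism 2: 1 + 1 = 2
Organism 3: 1 + (0.32×2 + 0.68×1) = 2.32
Organism 4: 1 + (0.7×1 + 0.3×2) = 2.3
Organism 5: 1 + (0.64×2.32 + 0.36×2) = 3.2048
Organism 6: 1 + 3.2048 = 4.2048
Organism 7: 1 + 3.2048 = 4.2048
Organism 8: 1 + 4.2048 = 5.2048

3.20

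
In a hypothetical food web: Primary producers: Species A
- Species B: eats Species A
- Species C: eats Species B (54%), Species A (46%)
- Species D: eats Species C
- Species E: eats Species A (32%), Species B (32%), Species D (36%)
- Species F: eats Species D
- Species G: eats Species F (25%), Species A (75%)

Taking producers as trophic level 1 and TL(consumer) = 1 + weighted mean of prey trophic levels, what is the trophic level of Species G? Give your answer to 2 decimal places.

2.89

Species B: 1 + 1 = 2
Species C: 1 + (0.54×2 + 0.46×1) = 2.54
Species D: 1 + 2.54 = 3.54
Species E: 1 + (0.32×1 + 0.32×2 + 0.36×3.54) = 3.2344
Species F: 1 + 3.54 = 4.54
Species G: 1 + (0.25×4.54 + 0.75×1) = 2.885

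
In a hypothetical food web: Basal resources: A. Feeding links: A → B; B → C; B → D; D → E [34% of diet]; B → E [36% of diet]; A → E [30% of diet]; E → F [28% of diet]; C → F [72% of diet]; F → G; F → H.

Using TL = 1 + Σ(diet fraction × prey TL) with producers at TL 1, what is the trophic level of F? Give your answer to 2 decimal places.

4.01

B: 1 + 1 = 2
C: 1 + 2 = 3
D: 1 + 2 = 3
E: 1 + (0.34×3 + 0.36×2 + 0.3×1) = 3.04
F: 1 + (0.28×3.04 + 0.72×3) = 4.0112
G: 1 + 4.0112 = 5.0112
H: 1 + 4.0112 = 5.0112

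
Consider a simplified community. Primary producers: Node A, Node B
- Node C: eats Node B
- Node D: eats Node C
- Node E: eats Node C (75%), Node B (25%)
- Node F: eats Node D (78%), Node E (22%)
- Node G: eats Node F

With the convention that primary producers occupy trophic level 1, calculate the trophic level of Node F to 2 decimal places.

3.95

Node C: 1 + 1 = 2
Node D: 1 + 2 = 3
Node E: 1 + (0.75×2 + 0.25×1) = 2.75
Node F: 1 + (0.78×3 + 0.22×2.75) = 3.945
Node G: 1 + 3.945 = 4.945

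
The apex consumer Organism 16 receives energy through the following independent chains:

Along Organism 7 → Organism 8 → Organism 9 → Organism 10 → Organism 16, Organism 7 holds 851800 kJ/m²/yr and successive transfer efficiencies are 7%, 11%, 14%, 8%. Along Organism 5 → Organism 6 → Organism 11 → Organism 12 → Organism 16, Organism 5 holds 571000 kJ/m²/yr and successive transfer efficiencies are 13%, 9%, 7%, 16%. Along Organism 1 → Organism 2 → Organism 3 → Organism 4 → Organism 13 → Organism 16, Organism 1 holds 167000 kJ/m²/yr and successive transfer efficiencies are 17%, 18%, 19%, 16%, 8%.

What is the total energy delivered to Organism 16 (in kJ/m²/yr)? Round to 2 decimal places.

Via Organism 7: 851800 × 0.07 × 0.11 × 0.14 × 0.08 = 73.459232 kJ/m²/yr
Via Organism 5: 571000 × 0.13 × 0.09 × 0.07 × 0.16 = 74.82384 kJ/m²/yr
Via Organism 1: 167000 × 0.17 × 0.18 × 0.19 × 0.16 × 0.08 = 12.4280064 kJ/m²/yr
Total at Organism 16: 73.459232 + 74.82384 + 12.4280064 = 160.7110784 kJ/m²/yr

160.71 kJ/m²/yr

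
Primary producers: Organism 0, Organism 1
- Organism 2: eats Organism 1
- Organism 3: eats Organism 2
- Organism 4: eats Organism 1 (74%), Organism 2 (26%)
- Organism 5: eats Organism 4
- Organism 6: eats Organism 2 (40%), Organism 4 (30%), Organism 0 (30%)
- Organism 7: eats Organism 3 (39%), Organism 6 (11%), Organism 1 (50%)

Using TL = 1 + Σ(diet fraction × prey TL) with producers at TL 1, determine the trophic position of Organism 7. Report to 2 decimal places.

Organism 2: 1 + 1 = 2
Organism 3: 1 + 2 = 3
Organism 4: 1 + (0.74×1 + 0.26×2) = 2.26
Organism 5: 1 + 2.26 = 3.26
Organism 6: 1 + (0.4×2 + 0.3×2.26 + 0.3×1) = 2.778
Organism 7: 1 + (0.39×3 + 0.11×2.778 + 0.5×1) = 2.97558

2.98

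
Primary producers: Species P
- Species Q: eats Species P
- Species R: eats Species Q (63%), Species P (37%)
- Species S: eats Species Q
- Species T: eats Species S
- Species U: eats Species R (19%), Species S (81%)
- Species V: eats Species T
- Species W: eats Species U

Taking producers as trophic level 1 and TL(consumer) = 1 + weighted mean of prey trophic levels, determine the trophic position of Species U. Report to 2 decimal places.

Species Q: 1 + 1 = 2
Species R: 1 + (0.63×2 + 0.37×1) = 2.63
Species S: 1 + 2 = 3
Species T: 1 + 3 = 4
Species U: 1 + (0.19×2.63 + 0.81×3) = 3.9297
Species V: 1 + 4 = 5
Species W: 1 + 3.9297 = 4.9297

3.93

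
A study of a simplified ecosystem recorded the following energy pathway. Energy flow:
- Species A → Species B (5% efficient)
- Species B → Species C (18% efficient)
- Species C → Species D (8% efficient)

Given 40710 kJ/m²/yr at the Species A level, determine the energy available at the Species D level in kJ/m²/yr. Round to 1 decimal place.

29.3 kJ/m²/yr

Species B: 40710 × 0.05 = 2035.5 kJ/m²/yr
Species C: 2035.5 × 0.18 = 366.39 kJ/m²/yr
Species D: 366.39 × 0.08 = 29.3112 kJ/m²/yr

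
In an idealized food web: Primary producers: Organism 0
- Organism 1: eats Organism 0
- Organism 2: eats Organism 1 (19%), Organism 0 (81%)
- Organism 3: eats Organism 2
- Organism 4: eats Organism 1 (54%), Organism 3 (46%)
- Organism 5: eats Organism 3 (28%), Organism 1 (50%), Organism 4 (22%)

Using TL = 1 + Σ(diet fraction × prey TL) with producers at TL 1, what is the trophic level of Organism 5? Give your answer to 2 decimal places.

3.67

Organism 1: 1 + 1 = 2
Organism 2: 1 + (0.19×2 + 0.81×1) = 2.19
Organism 3: 1 + 2.19 = 3.19
Organism 4: 1 + (0.54×2 + 0.46×3.19) = 3.5474
Organism 5: 1 + (0.28×3.19 + 0.5×2 + 0.22×3.5474) = 3.673628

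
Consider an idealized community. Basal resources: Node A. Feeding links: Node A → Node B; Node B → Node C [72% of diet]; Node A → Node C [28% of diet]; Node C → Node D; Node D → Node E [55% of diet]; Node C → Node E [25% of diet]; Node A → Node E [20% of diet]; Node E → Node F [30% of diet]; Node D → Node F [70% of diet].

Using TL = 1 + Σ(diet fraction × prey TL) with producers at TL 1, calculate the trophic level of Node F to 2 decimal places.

Node B: 1 + 1 = 2
Node C: 1 + (0.72×2 + 0.28×1) = 2.72
Node D: 1 + 2.72 = 3.72
Node E: 1 + (0.55×3.72 + 0.25×2.72 + 0.2×1) = 3.926
Node F: 1 + (0.3×3.926 + 0.7×3.72) = 4.7818

4.78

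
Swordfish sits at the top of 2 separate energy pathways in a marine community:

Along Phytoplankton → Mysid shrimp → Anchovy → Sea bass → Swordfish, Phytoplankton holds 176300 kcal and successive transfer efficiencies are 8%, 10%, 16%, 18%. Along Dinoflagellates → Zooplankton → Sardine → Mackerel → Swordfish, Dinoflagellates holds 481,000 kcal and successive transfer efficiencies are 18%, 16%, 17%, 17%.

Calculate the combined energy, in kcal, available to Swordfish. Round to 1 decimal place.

Via Phytoplankton: 176300 × 0.08 × 0.1 × 0.16 × 0.18 = 40.61952 kcal
Via Dinoflagellates: 481000 × 0.18 × 0.16 × 0.17 × 0.17 = 400.34592 kcal
Total at Swordfish: 40.61952 + 400.34592 = 440.96544 kcal

441.0 kcal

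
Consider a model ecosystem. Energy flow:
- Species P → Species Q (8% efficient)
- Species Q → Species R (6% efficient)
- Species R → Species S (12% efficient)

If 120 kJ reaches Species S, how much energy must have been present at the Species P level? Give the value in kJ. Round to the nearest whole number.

208333 kJ

Cumulative transfer efficiency: 0.08 × 0.06 × 0.12 = 0.000576
Species P energy = 120 / 0.000576 = 208333 kJ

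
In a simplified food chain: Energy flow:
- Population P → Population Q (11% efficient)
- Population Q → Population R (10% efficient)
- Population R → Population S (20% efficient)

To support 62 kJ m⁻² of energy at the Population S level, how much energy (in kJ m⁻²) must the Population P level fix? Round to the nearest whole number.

28182 kJ m⁻²

Cumulative transfer efficiency: 0.11 × 0.1 × 0.2 = 0.0022
Population P energy = 62 / 0.0022 = 28182 kJ m⁻²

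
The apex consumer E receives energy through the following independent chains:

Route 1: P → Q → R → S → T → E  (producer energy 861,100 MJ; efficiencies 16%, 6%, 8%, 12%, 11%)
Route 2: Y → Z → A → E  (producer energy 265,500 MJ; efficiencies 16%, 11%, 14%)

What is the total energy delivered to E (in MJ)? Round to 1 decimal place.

Route 1: 861100 × 0.16 × 0.06 × 0.08 × 0.12 × 0.11 = 8.72948736 MJ
Route 2: 265500 × 0.16 × 0.11 × 0.14 = 654.192 MJ
Total at E: 8.72948736 + 654.192 = 662.92148736 MJ

662.9 MJ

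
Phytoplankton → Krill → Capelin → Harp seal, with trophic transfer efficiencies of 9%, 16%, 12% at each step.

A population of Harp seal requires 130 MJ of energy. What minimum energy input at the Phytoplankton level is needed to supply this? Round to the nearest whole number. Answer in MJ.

75231 MJ

Cumulative transfer efficiency: 0.09 × 0.16 × 0.12 = 0.001728
Phytoplankton energy = 130 / 0.001728 = 75231 MJ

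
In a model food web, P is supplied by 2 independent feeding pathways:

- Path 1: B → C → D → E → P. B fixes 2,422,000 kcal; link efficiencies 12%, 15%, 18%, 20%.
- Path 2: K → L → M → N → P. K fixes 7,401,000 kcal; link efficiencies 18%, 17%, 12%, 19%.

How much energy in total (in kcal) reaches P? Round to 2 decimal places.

6732.99 kcal

Path 1: 2422000 × 0.12 × 0.15 × 0.18 × 0.2 = 1569.456 kcal
Path 2: 7401000 × 0.18 × 0.17 × 0.12 × 0.19 = 5163.52968 kcal
Total at P: 1569.456 + 5163.52968 = 6732.98568 kcal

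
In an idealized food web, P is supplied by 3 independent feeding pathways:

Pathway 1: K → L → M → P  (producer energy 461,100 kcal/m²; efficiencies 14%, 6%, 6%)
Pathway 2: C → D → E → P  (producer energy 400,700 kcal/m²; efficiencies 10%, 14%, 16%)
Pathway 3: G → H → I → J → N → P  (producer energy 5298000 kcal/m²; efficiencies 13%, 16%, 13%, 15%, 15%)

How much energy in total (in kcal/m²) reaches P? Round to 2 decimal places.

Pathway 1: 461100 × 0.14 × 0.06 × 0.06 = 232.3944 kcal/m²
Pathway 2: 400700 × 0.1 × 0.14 × 0.16 = 897.568 kcal/m²
Pathway 3: 5298000 × 0.13 × 0.16 × 0.13 × 0.15 × 0.15 = 322.33032 kcal/m²
Total at P: 232.3944 + 897.568 + 322.33032 = 1452.29272 kcal/m²

1452.29 kcal/m²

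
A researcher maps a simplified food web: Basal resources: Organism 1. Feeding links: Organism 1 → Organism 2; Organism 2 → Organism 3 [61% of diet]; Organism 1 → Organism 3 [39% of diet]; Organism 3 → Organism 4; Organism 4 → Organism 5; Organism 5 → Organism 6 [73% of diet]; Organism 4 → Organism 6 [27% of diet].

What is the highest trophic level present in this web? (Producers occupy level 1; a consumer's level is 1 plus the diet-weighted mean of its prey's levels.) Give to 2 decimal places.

Organism 2: 1 + 1 = 2
Organism 3: 1 + (0.61×2 + 0.39×1) = 2.61
Organism 4: 1 + 2.61 = 3.61
Organism 5: 1 + 3.61 = 4.61
Organism 6: 1 + (0.73×4.61 + 0.27×3.61) = 5.34

5.34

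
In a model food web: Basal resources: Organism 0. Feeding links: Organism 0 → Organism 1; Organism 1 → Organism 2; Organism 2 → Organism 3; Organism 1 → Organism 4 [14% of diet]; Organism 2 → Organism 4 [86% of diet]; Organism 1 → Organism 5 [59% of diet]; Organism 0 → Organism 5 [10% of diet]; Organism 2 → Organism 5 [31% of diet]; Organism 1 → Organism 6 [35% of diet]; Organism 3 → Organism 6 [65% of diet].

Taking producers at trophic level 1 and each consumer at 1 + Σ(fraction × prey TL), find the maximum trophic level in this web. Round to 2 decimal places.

4.30

Organism 1: 1 + 1 = 2
Organism 2: 1 + 2 = 3
Organism 3: 1 + 3 = 4
Organism 4: 1 + (0.14×2 + 0.86×3) = 3.86
Organism 5: 1 + (0.59×2 + 0.1×1 + 0.31×3) = 3.21
Organism 6: 1 + (0.35×2 + 0.65×4) = 4.3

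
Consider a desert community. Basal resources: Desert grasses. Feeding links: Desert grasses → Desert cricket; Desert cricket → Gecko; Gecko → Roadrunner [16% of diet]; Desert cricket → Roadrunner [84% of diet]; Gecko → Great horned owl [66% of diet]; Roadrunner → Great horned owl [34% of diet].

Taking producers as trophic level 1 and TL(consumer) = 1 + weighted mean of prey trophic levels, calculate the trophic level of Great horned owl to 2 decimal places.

4.05

Desert cricket: 1 + 1 = 2
Gecko: 1 + 2 = 3
Roadrunner: 1 + (0.16×3 + 0.84×2) = 3.16
Great horned owl: 1 + (0.66×3 + 0.34×3.16) = 4.0544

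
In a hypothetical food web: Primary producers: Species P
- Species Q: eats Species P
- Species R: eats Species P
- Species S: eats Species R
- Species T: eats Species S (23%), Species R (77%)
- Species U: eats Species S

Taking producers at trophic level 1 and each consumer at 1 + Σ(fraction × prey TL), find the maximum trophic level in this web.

Species Q: 1 + 1 = 2
Species R: 1 + 1 = 2
Species S: 1 + 2 = 3
Species T: 1 + (0.23×3 + 0.77×2) = 3.23
Species U: 1 + 3 = 4

4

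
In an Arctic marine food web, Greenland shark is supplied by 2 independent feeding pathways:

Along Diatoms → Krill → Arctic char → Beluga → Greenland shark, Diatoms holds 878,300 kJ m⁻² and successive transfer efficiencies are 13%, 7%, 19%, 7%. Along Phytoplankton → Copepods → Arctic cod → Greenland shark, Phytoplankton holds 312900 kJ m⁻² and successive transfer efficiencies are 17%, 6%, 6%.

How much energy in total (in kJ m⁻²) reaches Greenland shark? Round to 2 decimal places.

297.80 kJ m⁻²

Via Diatoms: 878300 × 0.13 × 0.07 × 0.19 × 0.07 = 106.300649 kJ m⁻²
Via Phytoplankton: 312900 × 0.17 × 0.06 × 0.06 = 191.4948 kJ m⁻²
Total at Greenland shark: 106.300649 + 191.4948 = 297.795449 kJ m⁻²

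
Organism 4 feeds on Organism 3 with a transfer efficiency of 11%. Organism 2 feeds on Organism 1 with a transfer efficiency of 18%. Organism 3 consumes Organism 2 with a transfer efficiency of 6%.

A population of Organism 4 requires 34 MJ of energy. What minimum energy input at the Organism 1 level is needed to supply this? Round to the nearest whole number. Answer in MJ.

28620 MJ

Cumulative transfer efficiency: 0.18 × 0.06 × 0.11 = 0.001188
Organism 1 energy = 34 / 0.001188 = 28620 MJ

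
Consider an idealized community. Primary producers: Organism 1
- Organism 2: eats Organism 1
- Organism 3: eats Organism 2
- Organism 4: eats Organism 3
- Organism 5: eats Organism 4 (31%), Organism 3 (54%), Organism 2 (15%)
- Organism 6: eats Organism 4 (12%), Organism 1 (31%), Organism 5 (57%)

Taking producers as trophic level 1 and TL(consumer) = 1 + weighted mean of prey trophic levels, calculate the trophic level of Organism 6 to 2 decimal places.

4.16

Organism 2: 1 + 1 = 2
Organism 3: 1 + 2 = 3
Organism 4: 1 + 3 = 4
Organism 5: 1 + (0.31×4 + 0.54×3 + 0.15×2) = 4.16
Organism 6: 1 + (0.12×4 + 0.31×1 + 0.57×4.16) = 4.1612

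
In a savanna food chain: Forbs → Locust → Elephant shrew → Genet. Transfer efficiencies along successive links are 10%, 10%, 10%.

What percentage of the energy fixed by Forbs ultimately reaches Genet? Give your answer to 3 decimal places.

Product of link efficiencies: 0.1 × 0.1 × 0.1 = 0.001
As a percentage: 0.001 × 100 = 0.100%

0.100%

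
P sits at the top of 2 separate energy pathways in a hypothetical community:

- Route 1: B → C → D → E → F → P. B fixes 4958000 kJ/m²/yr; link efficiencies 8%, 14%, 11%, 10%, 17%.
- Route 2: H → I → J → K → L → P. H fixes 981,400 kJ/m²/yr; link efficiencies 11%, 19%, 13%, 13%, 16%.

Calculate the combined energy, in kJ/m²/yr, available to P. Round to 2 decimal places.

159.30 kJ/m²/yr

Route 1: 4958000 × 0.08 × 0.14 × 0.11 × 0.1 × 0.17 = 103.840352 kJ/m²/yr
Route 2: 981400 × 0.11 × 0.19 × 0.13 × 0.13 × 0.16 = 55.46244704 kJ/m²/yr
Total at P: 103.840352 + 55.46244704 = 159.30279904 kJ/m²/yr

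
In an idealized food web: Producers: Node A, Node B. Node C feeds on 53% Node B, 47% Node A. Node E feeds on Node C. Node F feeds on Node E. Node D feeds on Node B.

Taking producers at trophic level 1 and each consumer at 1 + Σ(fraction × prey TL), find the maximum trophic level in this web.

4

Node C: 1 + (0.53×1 + 0.47×1) = 2
Node D: 1 + 1 = 2
Node E: 1 + 2 = 3
Node F: 1 + 3 = 4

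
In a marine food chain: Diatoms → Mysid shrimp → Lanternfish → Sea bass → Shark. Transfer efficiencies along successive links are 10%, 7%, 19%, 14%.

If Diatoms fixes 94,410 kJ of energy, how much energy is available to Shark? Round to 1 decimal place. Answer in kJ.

17.6 kJ

Mysid shrimp: 94410 × 0.1 = 9441 kJ
Lanternfish: 9441 × 0.07 = 660.87 kJ
Sea bass: 660.87 × 0.19 = 125.5653 kJ
Shark: 125.5653 × 0.14 = 17.579142 kJ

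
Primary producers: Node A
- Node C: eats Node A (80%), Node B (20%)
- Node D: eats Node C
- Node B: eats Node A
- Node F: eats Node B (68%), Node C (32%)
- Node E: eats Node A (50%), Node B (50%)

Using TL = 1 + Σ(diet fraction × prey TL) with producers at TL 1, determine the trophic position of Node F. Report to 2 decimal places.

Node B: 1 + 1 = 2
Node C: 1 + (0.8×1 + 0.2×2) = 2.2
Node D: 1 + 2.2 = 3.2
Node E: 1 + (0.5×1 + 0.5×2) = 2.5
Node F: 1 + (0.68×2 + 0.32×2.2) = 3.064

3.06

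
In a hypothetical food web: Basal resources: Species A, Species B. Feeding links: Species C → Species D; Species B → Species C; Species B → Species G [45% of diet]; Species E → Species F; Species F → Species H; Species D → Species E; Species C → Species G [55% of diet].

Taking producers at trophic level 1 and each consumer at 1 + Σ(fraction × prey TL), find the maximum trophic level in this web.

6

Species C: 1 + 1 = 2
Species D: 1 + 2 = 3
Species E: 1 + 3 = 4
Species F: 1 + 4 = 5
Species G: 1 + (0.55×2 + 0.45×1) = 2.55
Species H: 1 + 5 = 6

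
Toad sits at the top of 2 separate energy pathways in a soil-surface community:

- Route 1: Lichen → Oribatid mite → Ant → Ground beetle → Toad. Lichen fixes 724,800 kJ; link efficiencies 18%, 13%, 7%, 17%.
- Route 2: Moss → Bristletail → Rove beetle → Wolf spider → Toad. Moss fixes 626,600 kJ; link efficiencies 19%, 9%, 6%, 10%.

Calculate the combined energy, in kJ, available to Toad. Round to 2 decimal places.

Route 1: 724800 × 0.18 × 0.13 × 0.07 × 0.17 = 201.827808 kJ
Route 2: 626600 × 0.19 × 0.09 × 0.06 × 0.1 = 64.28916 kJ
Total at Toad: 201.827808 + 64.28916 = 266.116968 kJ

266.12 kJ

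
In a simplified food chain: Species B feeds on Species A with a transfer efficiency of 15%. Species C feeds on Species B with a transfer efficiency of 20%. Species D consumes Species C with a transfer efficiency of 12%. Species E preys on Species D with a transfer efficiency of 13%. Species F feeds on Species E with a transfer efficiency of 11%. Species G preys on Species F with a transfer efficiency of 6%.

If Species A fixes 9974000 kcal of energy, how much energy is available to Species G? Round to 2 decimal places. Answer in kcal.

Species B: 9974000 × 0.15 = 1496100 kcal
Species C: 1496100 × 0.2 = 299220 kcal
Species D: 299220 × 0.12 = 35906.4 kcal
Species E: 35906.4 × 0.13 = 4667.832 kcal
Species F: 4667.832 × 0.11 = 513.46152 kcal
Species G: 513.46152 × 0.06 = 30.8076912 kcal

30.81 kcal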